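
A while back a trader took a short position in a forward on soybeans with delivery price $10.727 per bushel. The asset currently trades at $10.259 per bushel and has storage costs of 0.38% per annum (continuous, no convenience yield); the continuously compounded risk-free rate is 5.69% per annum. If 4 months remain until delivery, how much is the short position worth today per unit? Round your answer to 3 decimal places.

$0.253 per bushel

Current fair forward for the remaining 4 months: F = S·e^((r + u)·T), (r + u) = 0.0569 + 0.0038 = 0.0607
F = 10.259 · e^(0.0607 × 4/12) = 10.259 × 1.020439 = 10.4687
Value of long forward = (F − K)·e^(−rT) = (10.4687 − 10.727) · e^(−0.0569·4/12)
= -0.2583 × 0.981212 = -0.253
Short position value = −(long value) = $0.253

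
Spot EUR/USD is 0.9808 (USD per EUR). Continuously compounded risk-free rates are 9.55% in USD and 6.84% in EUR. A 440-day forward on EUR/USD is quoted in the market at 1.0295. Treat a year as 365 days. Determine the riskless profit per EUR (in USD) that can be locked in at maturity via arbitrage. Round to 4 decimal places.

Fair forward: F* = S·e^(carry·T), with carry = (r_USD − r_EUR) = 0.0955 − 0.0684 = 0.0271
F* = 0.9808 · e^(0.0271 × 440/365) = 0.9808 · e^0.032668 = 0.9808 × 1.033207 = 1.0134
Market 1.0295 > fair 1.0134: forward overpriced → cash-and-carry (buy spot, short the forward).
At maturity, profit = |F_mkt − F*| = |1.0295 − 1.0134| = 0.0161 per EUR (in USD)

0.0161 per EUR (in USD)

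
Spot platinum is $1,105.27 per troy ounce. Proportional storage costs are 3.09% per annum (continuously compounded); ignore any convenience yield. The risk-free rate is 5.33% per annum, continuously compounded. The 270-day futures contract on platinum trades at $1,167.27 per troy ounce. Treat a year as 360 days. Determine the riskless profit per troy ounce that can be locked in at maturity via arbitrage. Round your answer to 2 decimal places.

$10.05 per troy ounce

Fair futures: F* = S·e^(carry·T), with carry = (r + u) = 0.0533 + 0.0309 = 0.0842
F* = 1105.27 · e^(0.0842 × 270/360) = 1105.27 · e^0.06315000 = 1105.27 × 1.06518661 = $1177.3188
Market $1167.27 < fair $1177.3188: forward underpriced → reverse cash-and-carry (short spot, go long the forward).
At maturity, profit = |F_mkt − F*| = |1167.27 − 1177.3188| = $10.05 per troy ounce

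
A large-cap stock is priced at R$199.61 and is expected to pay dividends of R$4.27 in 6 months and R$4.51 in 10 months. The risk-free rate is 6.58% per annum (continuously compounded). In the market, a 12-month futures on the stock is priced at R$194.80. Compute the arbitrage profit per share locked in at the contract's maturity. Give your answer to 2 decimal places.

R$9.41 per share

PV(dividends) I = 4.27·e^(−0.0658·6/12) + 4.51·e^(−0.0658·10/12) = 8.4012
Fair futures F* = (S − I)·e^(rT) = (199.61 − 8.4012)·e^0.065800 = 191.2088 × 1.068013 = 204.2135
Market R$194.80 < fair 204.2135: forward underpriced → reverse cash-and-carry (short the stock, invest proceeds at r, pay the dividends, go long the forward).
Profit at T = |F_mkt − F*| = |194.80 − 204.2135| = R$9.41 per share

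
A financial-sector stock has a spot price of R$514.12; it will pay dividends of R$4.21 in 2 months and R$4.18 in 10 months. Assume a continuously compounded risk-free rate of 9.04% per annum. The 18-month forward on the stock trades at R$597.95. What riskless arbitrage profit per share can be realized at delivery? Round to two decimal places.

R$18.36 per share

PV(dividends) I = 4.21·e^(−0.0904·2/12) + 4.18·e^(−0.0904·10/12) = 8.0237
Fair forward F* = (S − I)·e^(rT) = (514.12 − 8.0237)·e^0.135600 = 506.0963 × 1.145224 = 579.5936
Market R$597.95 > fair 579.5936: forward overpriced → cash-and-carry (borrow at r, buy the stock and collect the dividends, short the forward).
Profit at T = |F_mkt − F*| = |597.95 − 579.5936| = R$18.36 per share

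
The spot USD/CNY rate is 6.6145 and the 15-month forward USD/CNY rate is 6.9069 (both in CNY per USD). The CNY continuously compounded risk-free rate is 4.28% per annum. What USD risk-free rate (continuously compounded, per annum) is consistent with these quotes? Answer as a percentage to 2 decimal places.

0.82%

F = S·e^((r_CNY − r_USD)T) ⇒ r_USD = r_CNY − ln(F/S)/T
ln(6.9069/6.6145) = 0.043257; /(15/12) = 0.034606
r_USD = 0.0428 − 0.034606 = 0.008194
r_USD = 0.82%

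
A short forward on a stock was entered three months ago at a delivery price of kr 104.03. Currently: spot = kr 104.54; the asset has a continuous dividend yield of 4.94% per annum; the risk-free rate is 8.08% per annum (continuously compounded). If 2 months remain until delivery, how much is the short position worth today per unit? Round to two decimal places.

Current fair forward for the remaining 2 months: F = S·e^((r − q)·T), (r − q) = 0.0808 − 0.0494 = 0.0314
F = 104.54 · e^(0.0314 × 2/12) = 104.54 × 1.005247 = 105.0885
Value of long forward = (F − K)·e^(−rT) = (105.0885 − 104.03) · e^(−0.0808·2/12)
= 1.0585 × 0.986624 = 1.04
Short position value = −(long value) = -kr 1.04

-kr 1.04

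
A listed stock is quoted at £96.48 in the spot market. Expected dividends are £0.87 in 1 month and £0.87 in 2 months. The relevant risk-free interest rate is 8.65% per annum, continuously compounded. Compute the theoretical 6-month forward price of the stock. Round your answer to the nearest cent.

£98.95

PV(dividends) I = 0.87·e^(−0.0865·1/12) + 0.87·e^(−0.0865·2/12)
I = 0.8638 + 0.8575 = 1.7213
F = (S − I)·e^(rT) = (96.48 − 1.7213) · e^(0.0865·6/12)
= 94.7587 · e^0.043250 = 94.7587 × 1.044199 = £98.95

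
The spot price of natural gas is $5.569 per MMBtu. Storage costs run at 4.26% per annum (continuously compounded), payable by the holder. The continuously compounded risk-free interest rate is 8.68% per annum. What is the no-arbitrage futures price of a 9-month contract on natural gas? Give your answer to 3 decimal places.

Net carry = r + u − y = 0.0868 + 0.0426 − 0.0000 = 0.1294
F = S·e^((r+u−y)T) = 5.569 · e^(0.1294 × 9/12) = 5.569 · e^0.097050
= 5.569 × 1.101915 = $6.137 per MMBtu

$6.137 per MMBtu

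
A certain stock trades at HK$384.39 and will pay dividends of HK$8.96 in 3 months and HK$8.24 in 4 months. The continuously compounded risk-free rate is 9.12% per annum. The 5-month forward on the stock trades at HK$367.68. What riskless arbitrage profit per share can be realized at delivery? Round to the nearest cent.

HK$14.20 per share

PV(dividends) I = 8.96·e^(−0.0912·3/12) + 8.24·e^(−0.0912·4/12) = 16.7513
Fair forward F* = (S − I)·e^(rT) = (384.39 − 16.7513)·e^0.038000 = 367.6387 × 1.038731 = 381.8777
Market HK$367.68 < fair 381.8777: forward underpriced → reverse cash-and-carry (short the stock, invest proceeds at r, pay the dividends, go long the forward).
Profit at T = |F_mkt − F*| = |367.68 − 381.8777| = HK$14.20 per share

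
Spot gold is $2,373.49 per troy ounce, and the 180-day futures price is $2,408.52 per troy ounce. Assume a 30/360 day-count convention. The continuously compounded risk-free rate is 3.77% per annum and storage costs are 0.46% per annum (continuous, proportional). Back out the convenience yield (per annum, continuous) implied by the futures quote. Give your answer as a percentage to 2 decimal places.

F = S·e^((r+u−y)T) ⇒ (r+u−y) = ln(F/S)/T
ln(2408.52/2373.49) = 0.014651; /T ⇒ 0.029302
y = r + u − ln(F/S)/T = 0.0377 + 0.0046 − 0.029302 = 0.012998
y = 1.30%

1.30%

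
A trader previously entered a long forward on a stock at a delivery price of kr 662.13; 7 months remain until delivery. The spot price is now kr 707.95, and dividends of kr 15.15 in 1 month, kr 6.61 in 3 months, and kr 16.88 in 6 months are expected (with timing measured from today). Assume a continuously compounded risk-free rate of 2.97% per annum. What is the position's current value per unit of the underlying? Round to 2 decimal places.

kr 18.89

PV(remaining dividends) I = 15.15·e^(−0.0297·1/12) + 6.61·e^(−0.0297·3/12) + 16.88·e^(−0.0297·6/12) = 38.3048
Current forward F = (S − I)·e^(rT) = (707.95 − 38.3048)·e^(0.0297·7/12) = 669.6452 × 1.017476 = 681.3479
Value (long) = (F − K)·e^(−rT) = (681.3479 − 662.13) × 0.982824 = 18.8878
Value = kr 18.89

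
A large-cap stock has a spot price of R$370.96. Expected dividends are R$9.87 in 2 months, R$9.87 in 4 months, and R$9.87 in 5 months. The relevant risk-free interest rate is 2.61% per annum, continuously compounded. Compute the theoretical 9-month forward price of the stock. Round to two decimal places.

PV(dividends) I = 9.87·e^(−0.0261·2/12) + 9.87·e^(−0.0261·4/12) + 9.87·e^(−0.0261·5/12)
I = 9.8272 + 9.7845 + 9.7632 = 29.3749
F = (S − I)·e^(rT) = (370.96 − 29.3749) · e^(0.0261·9/12)
= 341.5851 · e^0.019575 = 341.5851 × 1.019768 = R$348.34

R$348.34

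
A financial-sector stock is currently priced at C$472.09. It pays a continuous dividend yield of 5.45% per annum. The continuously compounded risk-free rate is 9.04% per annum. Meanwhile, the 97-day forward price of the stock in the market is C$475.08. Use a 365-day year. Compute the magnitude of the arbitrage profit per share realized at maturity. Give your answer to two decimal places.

C$1.54 per share

Fair forward: F* = S·e^(carry·T), with carry = (r − q) = 0.0904 − 0.0545 = 0.0359
F* = 472.09 · e^(0.0359 × 97/365) = 472.09 · e^0.009541 = 472.09 × 1.009587 = C$476.6159
Market C$475.08 < fair C$476.6159: forward underpriced → reverse cash-and-carry (short spot, go long the forward).
At maturity, profit = |F_mkt − F*| = |475.08 − 476.6159| = C$1.54 per share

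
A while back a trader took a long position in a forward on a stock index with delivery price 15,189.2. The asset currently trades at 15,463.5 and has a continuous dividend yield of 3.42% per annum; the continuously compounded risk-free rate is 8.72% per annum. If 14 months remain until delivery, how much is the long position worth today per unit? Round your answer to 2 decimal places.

Current fair forward for the remaining 14 months: F = S·e^((r − q)·T), (r − q) = 0.0872 − 0.0342 = 0.0530
F = 15463.5 · e^(0.0530 × 14/12) = 15463.5 × 1.06378503 = 16449.8398
Value of long forward = (F − K)·e^(−rT) = (16449.8398 − 15189.2) · e^(−0.0872·14/12)
= 1260.6398 × 0.90327039 = 1138.70

1138.70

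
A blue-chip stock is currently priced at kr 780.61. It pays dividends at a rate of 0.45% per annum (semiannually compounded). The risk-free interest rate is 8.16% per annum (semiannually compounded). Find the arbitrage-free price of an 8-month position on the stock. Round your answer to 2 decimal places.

kr 820.90

F = S · (1+r/2)^(2T) / (1+q/2)^(2T)
= 780.61 × 1.054767 / 1.003001 = 780.61 × 1.051611
F = kr 820.90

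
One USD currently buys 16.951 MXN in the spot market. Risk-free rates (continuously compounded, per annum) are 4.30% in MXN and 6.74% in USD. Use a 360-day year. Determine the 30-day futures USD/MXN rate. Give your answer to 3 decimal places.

16.917

F = S·e^((r_MXN − r_USD)T) = 16.951 · e^((0.0430 − 0.0674) × 30/360)
= 16.951 · e^-0.002033 = 16.951 × 0.997969
F = 16.917 MXN per USD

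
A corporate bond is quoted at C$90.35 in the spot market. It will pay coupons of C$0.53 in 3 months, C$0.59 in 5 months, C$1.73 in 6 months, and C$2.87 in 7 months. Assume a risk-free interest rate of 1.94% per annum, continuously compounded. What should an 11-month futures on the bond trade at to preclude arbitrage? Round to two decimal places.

C$86.21

PV(coupons) I = 0.53·e^(−0.0194·3/12) + 0.59·e^(−0.0194·5/12) + 1.73·e^(−0.0194·6/12) + 2.87·e^(−0.0194·7/12)
I = 0.5274 + 0.5853 + 1.7133 + 2.8377 = 5.6637
F = (S − I)·e^(rT) = (90.35 − 5.6637) · e^(0.0194·11/12)
= 84.6863 · e^0.017783 = 84.6863 × 1.017942 = C$86.21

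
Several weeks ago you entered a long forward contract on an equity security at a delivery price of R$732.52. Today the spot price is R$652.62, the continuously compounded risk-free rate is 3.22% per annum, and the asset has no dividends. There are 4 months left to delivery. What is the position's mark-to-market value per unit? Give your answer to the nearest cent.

Current fair forward for the remaining 4 months: F = S·e^(r·T), r = 0.0322
F = 652.62 · e^(0.0322 × 4/12) = 652.62 × 1.010791 = 659.6624
Value of long forward = (F − K)·e^(−rT) = (659.6624 − 732.52) · e^(−0.0322·4/12)
= -72.8576 × 0.989324 = -72.08

-R$72.08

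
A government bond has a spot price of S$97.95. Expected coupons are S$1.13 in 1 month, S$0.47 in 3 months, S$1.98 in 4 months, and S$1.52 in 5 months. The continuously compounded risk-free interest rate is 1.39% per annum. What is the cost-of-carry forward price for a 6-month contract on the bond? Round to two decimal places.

PV(coupons) I = 1.13·e^(−0.0139·1/12) + 0.47·e^(−0.0139·3/12) + 1.98·e^(−0.0139·4/12) + 1.52·e^(−0.0139·5/12)
I = 1.1287 + 0.4684 + 1.9708 + 1.5112 = 5.0791
F = (S − I)·e^(rT) = (97.95 − 5.0791) · e^(0.0139·6/12)
= 92.8709 · e^0.006950 = 92.8709 × 1.006974 = S$93.52

S$93.52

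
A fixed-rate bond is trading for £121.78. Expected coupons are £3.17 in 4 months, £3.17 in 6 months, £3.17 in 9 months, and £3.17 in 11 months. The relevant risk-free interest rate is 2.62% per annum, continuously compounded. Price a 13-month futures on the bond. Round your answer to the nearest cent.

PV(coupons) I = 3.17·e^(−0.0262·4/12) + 3.17·e^(−0.0262·6/12) + 3.17·e^(−0.0262·9/12) + 3.17·e^(−0.0262·11/12)
I = 3.1424 + 3.1287 + 3.1083 + 3.0948 = 12.4742
F = (S − I)·e^(rT) = (121.78 − 12.4742) · e^(0.0262·13/12)
= 109.3058 · e^0.028383 = 109.3058 × 1.028790 = £112.45

£112.45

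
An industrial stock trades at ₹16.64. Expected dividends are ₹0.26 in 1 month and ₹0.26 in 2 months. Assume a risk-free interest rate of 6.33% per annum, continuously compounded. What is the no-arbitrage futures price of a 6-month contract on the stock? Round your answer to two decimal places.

₹16.64

PV(dividends) I = 0.26·e^(−0.0633·1/12) + 0.26·e^(−0.0633·2/12)
I = 0.2586 + 0.2573 = 0.5159
F = (S − I)·e^(rT) = (16.64 − 0.5159) · e^(0.0633·6/12)
= 16.1241 · e^0.031650 = 16.1241 × 1.032156 = ₹16.64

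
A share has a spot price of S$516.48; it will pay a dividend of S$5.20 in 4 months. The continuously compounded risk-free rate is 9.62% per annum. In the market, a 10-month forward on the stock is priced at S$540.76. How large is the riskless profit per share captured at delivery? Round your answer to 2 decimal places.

PV(dividends) I = 5.20·e^(−0.0962·4/12) = 5.0359
Fair forward F* = (S − I)·e^(rT) = (516.48 − 5.0359)·e^0.080167 = 511.4441 × 1.083468 = 554.1333
Market S$540.76 < fair 554.1333: forward underpriced → reverse cash-and-carry (short the stock, invest proceeds at r, pay the dividends, go long the forward).
Profit at T = |F_mkt − F*| = |540.76 − 554.1333| = S$13.37 per share

S$13.37 per share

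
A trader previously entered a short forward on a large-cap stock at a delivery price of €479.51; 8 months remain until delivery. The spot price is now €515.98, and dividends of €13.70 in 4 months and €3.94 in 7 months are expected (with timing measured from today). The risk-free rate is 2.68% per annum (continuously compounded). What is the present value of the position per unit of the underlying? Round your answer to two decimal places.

PV(remaining dividends) I = 13.70·e^(−0.0268·4/12) + 3.94·e^(−0.0268·7/12) = 17.4570
Current forward F = (S − I)·e^(rT) = (515.98 − 17.4570)·e^(0.0268·8/12) = 498.5230 × 1.018027 = 507.5099
Value (long) = (F − K)·e^(−rT) = (507.5099 − 479.51) × 0.982292 = 27.5041
Short position value = −(long value) = -€27.50

-€27.50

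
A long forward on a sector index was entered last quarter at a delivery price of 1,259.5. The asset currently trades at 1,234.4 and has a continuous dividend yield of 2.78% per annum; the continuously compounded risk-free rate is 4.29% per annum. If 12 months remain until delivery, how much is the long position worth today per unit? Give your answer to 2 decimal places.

-6.05

Current fair forward for the remaining 12 months: F = S·e^((r − q)·T), (r − q) = 0.0429 − 0.0278 = 0.0151
F = 1234.4 · e^(0.0151 × 12/12) = 1234.4 × 1.01521458 = 1253.1809
Value of long forward = (F − K)·e^(−rT) = (1253.1809 − 1259.5) · e^(−0.0429·12/12)
= -6.3191 × 0.95800719 = -6.05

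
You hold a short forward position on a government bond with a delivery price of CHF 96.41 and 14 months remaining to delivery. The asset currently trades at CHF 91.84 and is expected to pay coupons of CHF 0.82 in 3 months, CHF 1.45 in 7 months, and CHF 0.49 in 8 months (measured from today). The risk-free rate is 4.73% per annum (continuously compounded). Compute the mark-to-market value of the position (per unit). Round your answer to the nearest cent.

CHF 2.09

PV(remaining coupons) I = 0.82·e^(−0.0473·3/12) + 1.45·e^(−0.0473·7/12) + 0.49·e^(−0.0473·8/12) = 2.6957
Current forward F = (S − I)·e^(rT) = (91.84 − 2.6957)·e^(0.0473·14/12) = 89.1443 × 1.056734 = 94.2018
Value (long) = (F − K)·e^(−rT) = (94.2018 − 96.41) × 0.946312 = -2.0896
Short position value = −(long value) = CHF 2.09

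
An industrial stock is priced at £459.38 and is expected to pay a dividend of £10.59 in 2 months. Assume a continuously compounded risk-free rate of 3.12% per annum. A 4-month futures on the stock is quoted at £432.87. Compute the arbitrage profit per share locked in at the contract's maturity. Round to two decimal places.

£20.67 per share

PV(dividends) I = 10.59·e^(−0.0312·2/12) = 10.5351
Fair futures F* = (S − I)·e^(rT) = (459.38 − 10.5351)·e^0.010400 = 448.8449 × 1.010454 = 453.5371
Market £432.87 < fair 453.5371: forward underpriced → reverse cash-and-carry (short the stock, invest proceeds at r, pay the dividends, go long the forward).
Profit at T = |F_mkt − F*| = |432.87 − 453.5371| = £20.67 per share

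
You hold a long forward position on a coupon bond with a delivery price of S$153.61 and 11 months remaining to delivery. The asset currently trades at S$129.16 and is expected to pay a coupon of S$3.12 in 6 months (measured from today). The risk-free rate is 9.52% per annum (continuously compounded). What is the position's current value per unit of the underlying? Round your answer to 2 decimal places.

PV(remaining coupons) I = 3.12·e^(−0.0952·6/12) = 2.9750
Current forward F = (S − I)·e^(rT) = (129.16 − 2.9750)·e^(0.0952·11/12) = 126.1850 × 1.091188 = 137.6916
Value (long) = (F − K)·e^(−rT) = (137.6916 − 153.61) × 0.916433 = -14.5881
Value = -S$14.59

-S$14.59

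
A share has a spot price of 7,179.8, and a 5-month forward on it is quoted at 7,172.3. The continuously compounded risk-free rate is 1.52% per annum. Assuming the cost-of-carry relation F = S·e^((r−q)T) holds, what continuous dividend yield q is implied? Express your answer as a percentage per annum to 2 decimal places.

1.77%

From F = S·e^((r−q)T): (r − q) = ln(F/S)/T
ln(7172.3/7179.8) = ln(0.998955) = -0.001046
(r − q) = -0.001046 / (5/12) = -0.002510
q = r − ln(F/S)/T = 0.0152 + 0.002510 = 0.017710
q = 1.77%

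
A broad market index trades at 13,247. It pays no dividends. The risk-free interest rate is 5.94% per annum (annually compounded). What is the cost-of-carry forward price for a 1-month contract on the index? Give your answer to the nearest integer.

F = S · (1+r)^T
= 13247 × 1.004820
F = 13,311

13,311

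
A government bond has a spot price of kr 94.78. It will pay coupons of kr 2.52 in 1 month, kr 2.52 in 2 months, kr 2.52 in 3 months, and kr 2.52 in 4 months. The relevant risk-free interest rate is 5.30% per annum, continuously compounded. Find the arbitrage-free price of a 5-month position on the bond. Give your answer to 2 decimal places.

kr 86.70

PV(coupons) I = 2.52·e^(−0.0530·1/12) + 2.52·e^(−0.0530·2/12) + 2.52·e^(−0.0530·3/12) + 2.52·e^(−0.0530·4/12)
I = 2.5089 + 2.4978 + 2.4868 + 2.4759 = 9.9694
F = (S − I)·e^(rT) = (94.78 − 9.9694) · e^(0.0530·5/12)
= 84.8106 · e^0.022083 = 84.8106 × 1.022329 = kr 86.70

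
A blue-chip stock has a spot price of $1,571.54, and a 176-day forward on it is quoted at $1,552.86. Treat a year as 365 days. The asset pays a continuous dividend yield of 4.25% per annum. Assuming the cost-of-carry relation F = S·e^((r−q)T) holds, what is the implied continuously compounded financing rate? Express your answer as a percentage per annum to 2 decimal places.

1.77%

From F = S·e^((r−q)T): (r − q) = ln(F/S)/T
ln(1552.86/1571.54) = ln(0.988114) = -0.011957
(r − q) = -0.011957 / (176/365) = -0.024797
r = ln(F/S)/T + q = -0.024797 + 0.0425 = 0.017703
r = 1.77%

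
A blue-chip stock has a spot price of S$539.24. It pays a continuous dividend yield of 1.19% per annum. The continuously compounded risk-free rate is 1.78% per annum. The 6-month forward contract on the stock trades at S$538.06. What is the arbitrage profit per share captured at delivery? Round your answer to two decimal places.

S$2.77 per share

Fair forward: F* = S·e^(carry·T), with carry = (r − q) = 0.0178 − 0.0119 = 0.0059
F* = 539.24 · e^(0.0059 × 6/12) = 539.24 · e^0.002950 = 539.24 × 1.002954 = S$540.8329
Market S$538.06 < fair S$540.8329: forward underpriced → reverse cash-and-carry (short spot, go long the forward).
At maturity, profit = |F_mkt − F*| = |538.06 − 540.8329| = S$2.77 per share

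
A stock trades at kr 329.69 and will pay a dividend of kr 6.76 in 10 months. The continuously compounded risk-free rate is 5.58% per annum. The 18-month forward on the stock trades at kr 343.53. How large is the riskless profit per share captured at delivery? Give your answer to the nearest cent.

kr 7.93 per share

PV(dividends) I = 6.76·e^(−0.0558·10/12) = 6.4529
Fair forward F* = (S − I)·e^(rT) = (329.69 − 6.4529)·e^0.083700 = 323.2371 × 1.087303 = 351.4567
Market kr 343.53 < fair 351.4567: forward underpriced → reverse cash-and-carry (short the stock, invest proceeds at r, pay the dividends, go long the forward).
Profit at T = |F_mkt − F*| = |343.53 − 351.4567| = kr 7.93 per share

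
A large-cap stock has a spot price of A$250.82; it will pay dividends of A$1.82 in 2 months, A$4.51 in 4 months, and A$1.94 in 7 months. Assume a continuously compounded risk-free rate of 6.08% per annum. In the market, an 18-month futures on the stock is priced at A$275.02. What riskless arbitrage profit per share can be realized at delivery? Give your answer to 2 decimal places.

A$9.12 per share

PV(dividends) I = 1.82·e^(−0.0608·2/12) + 4.51·e^(−0.0608·4/12) + 1.94·e^(−0.0608·7/12) = 8.0936
Fair futures F* = (S − I)·e^(rT) = (250.82 − 8.0936)·e^0.091200 = 242.7264 × 1.095488 = 265.9039
Market A$275.02 > fair 265.9039: forward overpriced → cash-and-carry (borrow at r, buy the stock and collect the dividends, short the forward).
Profit at T = |F_mkt − F*| = |275.02 − 265.9039| = A$9.12 per share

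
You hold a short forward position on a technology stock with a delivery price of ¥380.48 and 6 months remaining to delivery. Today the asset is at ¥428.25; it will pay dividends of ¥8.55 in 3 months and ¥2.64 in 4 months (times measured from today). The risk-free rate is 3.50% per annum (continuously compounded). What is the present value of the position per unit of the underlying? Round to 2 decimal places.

-¥43.29

PV(remaining dividends) I = 8.55·e^(−0.0350·3/12) + 2.64·e^(−0.0350·4/12) = 11.0849
Current forward F = (S − I)·e^(rT) = (428.25 − 11.0849)·e^(0.0350·6/12) = 417.1651 × 1.017654 = 424.5297
Value (long) = (F − K)·e^(−rT) = (424.5297 − 380.48) × 0.982652 = 43.2855
Short position value = −(long value) = -¥43.29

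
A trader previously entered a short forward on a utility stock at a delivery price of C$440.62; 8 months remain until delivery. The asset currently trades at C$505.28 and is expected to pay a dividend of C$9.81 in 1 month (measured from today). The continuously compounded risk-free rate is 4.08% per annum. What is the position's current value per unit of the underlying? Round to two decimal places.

-C$66.71

PV(remaining dividends) I = 9.81·e^(−0.0408·1/12) = 9.7767
Current forward F = (S − I)·e^(rT) = (505.28 − 9.7767)·e^(0.0408·8/12) = 495.5033 × 1.027573 = 509.1658
Value (long) = (F − K)·e^(−rT) = (509.1658 − 440.62) × 0.973167 = 66.7065
Short position value = −(long value) = -C$66.71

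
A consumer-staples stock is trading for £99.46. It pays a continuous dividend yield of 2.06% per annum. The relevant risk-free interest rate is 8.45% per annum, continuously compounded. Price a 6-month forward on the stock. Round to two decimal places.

F = S·e^((r − q)T) = 99.46 · e^((0.0845 − 0.0206) × 6/12)
= 99.46 · e^0.031950 = 99.46 × 1.032466
F = £102.69

£102.69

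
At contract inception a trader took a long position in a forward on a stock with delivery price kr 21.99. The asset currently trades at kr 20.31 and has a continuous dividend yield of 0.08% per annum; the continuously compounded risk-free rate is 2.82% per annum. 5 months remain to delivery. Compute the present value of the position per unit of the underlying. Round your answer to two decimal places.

Current fair forward for the remaining 5 months: F = S·e^((r − q)·T), (r − q) = 0.0282 − 0.0008 = 0.0274
F = 20.31 · e^(0.0274 × 5/12) = 20.31 × 1.011482 = 20.5432
Value of long forward = (F − K)·e^(−rT) = (20.5432 − 21.99) · e^(−0.0282·5/12)
= -1.4468 × 0.988319 = -1.43

-kr 1.43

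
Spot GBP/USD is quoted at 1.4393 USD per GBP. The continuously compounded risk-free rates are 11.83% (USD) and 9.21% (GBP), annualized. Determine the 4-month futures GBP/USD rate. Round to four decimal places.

1.4519

F = S·e^((r_USD − r_GBP)T) = 1.4393 · e^((0.1183 − 0.0921) × 4/12)
= 1.4393 · e^0.008733 = 1.4393 × 1.008771
F = 1.4519 USD per GBP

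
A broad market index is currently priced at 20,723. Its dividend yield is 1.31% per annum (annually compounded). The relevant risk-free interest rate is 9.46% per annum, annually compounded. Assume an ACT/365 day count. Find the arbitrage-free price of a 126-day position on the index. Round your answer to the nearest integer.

21,284

F = S · (1+r)^T / (1+q)^T
= 20723 × 1.031695 / 1.004503 = 20723 × 1.027070
F = 21,284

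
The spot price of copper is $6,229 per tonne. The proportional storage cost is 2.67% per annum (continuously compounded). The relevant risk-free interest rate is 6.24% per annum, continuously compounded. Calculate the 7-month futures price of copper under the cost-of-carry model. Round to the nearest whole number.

$6,561 per tonne

Net carry = r + u − y = 0.0624 + 0.0267 − 0.0000 = 0.0891
F = S·e^((r+u−y)T) = 6229 · e^(0.0891 × 7/12) = 6229 · e^0.051975
= 6229 × 1.053349 = $6,561 per tonne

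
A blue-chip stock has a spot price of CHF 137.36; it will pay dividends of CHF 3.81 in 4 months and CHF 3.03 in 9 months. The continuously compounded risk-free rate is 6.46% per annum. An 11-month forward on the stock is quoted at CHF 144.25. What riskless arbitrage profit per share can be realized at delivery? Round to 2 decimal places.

PV(dividends) I = 3.81·e^(−0.0646·4/12) + 3.03·e^(−0.0646·9/12) = 6.6155
Fair forward F* = (S − I)·e^(rT) = (137.36 − 6.6155)·e^0.059217 = 130.7445 × 1.061005 = 138.7206
Market CHF 144.25 > fair 138.7206: forward overpriced → cash-and-carry (borrow at r, buy the stock and collect the dividends, short the forward).
Profit at T = |F_mkt − F*| = |144.25 − 138.7206| = CHF 5.53 per share

CHF 5.53 per share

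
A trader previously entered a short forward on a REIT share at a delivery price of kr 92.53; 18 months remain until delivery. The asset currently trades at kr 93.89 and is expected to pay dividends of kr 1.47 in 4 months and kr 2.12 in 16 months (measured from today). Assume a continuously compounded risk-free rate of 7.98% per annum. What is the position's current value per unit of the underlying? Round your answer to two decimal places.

PV(remaining dividends) I = 1.47·e^(−0.0798·4/12) + 2.12·e^(−0.0798·16/12) = 3.3374
Current forward F = (S − I)·e^(rT) = (93.89 − 3.3374)·e^(0.0798·18/12) = 90.5526 × 1.127159 = 102.0672
Value (long) = (F − K)·e^(−rT) = (102.0672 − 92.53) × 0.887187 = 8.4613
Short position value = −(long value) = -kr 8.46

-kr 8.46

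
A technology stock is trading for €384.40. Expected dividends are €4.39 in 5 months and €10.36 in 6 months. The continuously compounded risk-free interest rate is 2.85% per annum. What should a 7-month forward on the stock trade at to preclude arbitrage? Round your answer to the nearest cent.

PV(dividends) I = 4.39·e^(−0.0285·5/12) + 10.36·e^(−0.0285·6/12)
I = 4.3382 + 10.2134 = 14.5516
F = (S − I)·e^(rT) = (384.40 − 14.5516) · e^(0.0285·7/12)
= 369.8484 · e^0.016625 = 369.8484 × 1.016764 = €376.05

€376.05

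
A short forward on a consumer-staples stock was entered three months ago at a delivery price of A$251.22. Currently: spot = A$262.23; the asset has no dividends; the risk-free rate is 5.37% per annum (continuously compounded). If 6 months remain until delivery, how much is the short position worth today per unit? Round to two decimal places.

-A$17.67

Current fair forward for the remaining 6 months: F = S·e^(r·T), r = 0.0537
F = 262.23 · e^(0.0537 × 6/12) = 262.23 × 1.027214 = 269.3663
Value of long forward = (F − K)·e^(−rT) = (269.3663 − 251.22) · e^(−0.0537·6/12)
= 18.1463 × 0.973507 = 17.67
Short position value = −(long value) = -A$17.67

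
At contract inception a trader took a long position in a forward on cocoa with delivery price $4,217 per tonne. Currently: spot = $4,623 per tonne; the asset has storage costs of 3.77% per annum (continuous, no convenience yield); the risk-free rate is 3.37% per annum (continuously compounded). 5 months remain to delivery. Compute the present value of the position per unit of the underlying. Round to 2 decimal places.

$537.99 per tonne

Current fair forward for the remaining 5 months: F = S·e^((r + u)·T), (r + u) = 0.0337 + 0.0377 = 0.0714
F = 4623 · e^(0.0714 × 5/12) = 4623 × 1.03019695 = 4762.6005
Value of long forward = (F − K)·e^(−rT) = (4762.6005 − 4217) · e^(−0.0337·5/12)
= 545.6005 × 0.98605646 = 537.99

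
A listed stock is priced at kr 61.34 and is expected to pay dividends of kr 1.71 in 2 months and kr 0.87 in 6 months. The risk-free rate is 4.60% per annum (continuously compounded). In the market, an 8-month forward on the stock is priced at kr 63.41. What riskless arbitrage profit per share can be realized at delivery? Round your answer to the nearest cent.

kr 2.79 per share

PV(dividends) I = 1.71·e^(−0.0460·2/12) + 0.87·e^(−0.0460·6/12) = 2.5472
Fair forward F* = (S − I)·e^(rT) = (61.34 − 2.5472)·e^0.030667 = 58.7928 × 1.031142 = 60.6237
Market kr 63.41 > fair 60.6237: forward overpriced → cash-and-carry (borrow at r, buy the stock and collect the dividends, short the forward).
Profit at T = |F_mkt − F*| = |63.41 − 60.6237| = kr 2.79 per share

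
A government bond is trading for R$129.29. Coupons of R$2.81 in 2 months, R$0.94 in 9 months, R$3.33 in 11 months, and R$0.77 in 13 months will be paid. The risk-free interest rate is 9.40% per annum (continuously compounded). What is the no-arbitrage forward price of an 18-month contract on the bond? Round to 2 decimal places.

R$140.36

PV(coupons) I = 2.81·e^(−0.0940·2/12) + 0.94·e^(−0.0940·9/12) + 3.33·e^(−0.0940·11/12) + 0.77·e^(−0.0940·13/12)
I = 2.7663 + 0.8760 + 3.0551 + 0.6954 = 7.3928
F = (S − I)·e^(rT) = (129.29 − 7.3928) · e^(0.0940·18/12)
= 121.8972 · e^0.141000 = 121.8972 × 1.151425 = R$140.36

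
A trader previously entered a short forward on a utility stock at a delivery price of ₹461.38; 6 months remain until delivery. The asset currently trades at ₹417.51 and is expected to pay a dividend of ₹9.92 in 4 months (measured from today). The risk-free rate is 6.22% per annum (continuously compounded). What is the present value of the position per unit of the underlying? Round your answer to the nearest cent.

₹39.46

PV(remaining dividends) I = 9.92·e^(−0.0622·4/12) = 9.7164
Current forward F = (S − I)·e^(rT) = (417.51 − 9.7164)·e^(0.0622·6/12) = 407.7936 × 1.031589 = 420.6754
Value (long) = (F − K)·e^(−rT) = (420.6754 − 461.38) × 0.969379 = -39.4582
Short position value = −(long value) = ₹39.46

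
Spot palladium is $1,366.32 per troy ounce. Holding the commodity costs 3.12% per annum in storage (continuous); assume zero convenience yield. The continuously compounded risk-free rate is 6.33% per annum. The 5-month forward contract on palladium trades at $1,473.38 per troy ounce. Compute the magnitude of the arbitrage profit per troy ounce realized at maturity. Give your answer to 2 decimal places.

$52.19 per troy ounce

Fair forward: F* = S·e^(carry·T), with carry = (r + u) = 0.0633 + 0.0312 = 0.0945
F* = 1366.32 · e^(0.0945 × 5/12) = 1366.32 · e^0.03937500 = 1366.32 × 1.04016047 = $1421.1921
Market $1473.38 > fair $1421.1921: forward overpriced → cash-and-carry (buy spot, short the forward).
At maturity, profit = |F_mkt − F*| = |1473.38 − 1421.1921| = $52.19 per troy ounce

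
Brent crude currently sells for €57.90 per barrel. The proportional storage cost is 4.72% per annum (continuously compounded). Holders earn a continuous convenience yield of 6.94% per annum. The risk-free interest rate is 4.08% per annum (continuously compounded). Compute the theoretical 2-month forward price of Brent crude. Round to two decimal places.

€58.08 per barrel

Net carry = r + u − y = 0.0408 + 0.0472 − 0.0694 = 0.0186
F = S·e^((r+u−y)T) = 57.90 · e^(0.0186 × 2/12) = 57.90 · e^0.003100
= 57.90 × 1.003105 = €58.08 per barrel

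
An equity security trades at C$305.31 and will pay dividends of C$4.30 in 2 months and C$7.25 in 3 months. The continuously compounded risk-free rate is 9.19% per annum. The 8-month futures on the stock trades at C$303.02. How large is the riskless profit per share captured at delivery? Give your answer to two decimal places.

PV(dividends) I = 4.30·e^(−0.0919·2/12) + 7.25·e^(−0.0919·3/12) = 11.3200
Fair futures F* = (S − I)·e^(rT) = (305.31 − 11.3200)·e^0.061267 = 293.9900 × 1.063183 = 312.5652
Market C$303.02 < fair 312.5652: forward underpriced → reverse cash-and-carry (short the stock, invest proceeds at r, pay the dividends, go long the forward).
Profit at T = |F_mkt − F*| = |303.02 − 312.5652| = C$9.55 per share

C$9.55 per share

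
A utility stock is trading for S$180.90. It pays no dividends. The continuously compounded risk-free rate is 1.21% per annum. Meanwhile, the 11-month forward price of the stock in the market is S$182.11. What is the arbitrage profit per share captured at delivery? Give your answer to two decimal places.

S$0.81 per share

Fair forward: F* = S·e^(carry·T), with carry = r = 0.0121
F* = 180.90 · e^(0.0121 × 11/12) = 180.90 · e^0.011092 = 180.90 × 1.011154 = S$182.9178
Market S$182.11 < fair S$182.9178: forward underpriced → reverse cash-and-carry (short spot, go long the forward).
At maturity, profit = |F_mkt − F*| = |182.11 − 182.9178| = S$0.81 per share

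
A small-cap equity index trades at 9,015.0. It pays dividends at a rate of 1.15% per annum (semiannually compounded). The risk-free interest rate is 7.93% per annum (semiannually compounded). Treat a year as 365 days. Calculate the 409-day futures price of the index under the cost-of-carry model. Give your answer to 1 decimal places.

9,710.3

F = S · (1+r/2)^(2T) / (1+q/2)^(2T)
= 9015.0 × 1.091053 / 1.012932 = 9015.0 × 1.077124
F = 9,710.3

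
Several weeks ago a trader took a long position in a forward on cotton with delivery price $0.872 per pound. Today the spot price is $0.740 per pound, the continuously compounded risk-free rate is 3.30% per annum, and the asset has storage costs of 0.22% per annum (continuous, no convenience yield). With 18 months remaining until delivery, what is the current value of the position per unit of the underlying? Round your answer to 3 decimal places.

-$0.087 per pound

Current fair forward for the remaining 18 months: F = S·e^((r + u)·T), (r + u) = 0.0330 + 0.0022 = 0.0352
F = 0.740 · e^(0.0352 × 18/12) = 0.740 × 1.054219 = 0.7801
Value of long forward = (F − K)·e^(−rT) = (0.7801 − 0.872) · e^(−0.0330·18/12)
= -0.0919 × 0.951705 = -0.087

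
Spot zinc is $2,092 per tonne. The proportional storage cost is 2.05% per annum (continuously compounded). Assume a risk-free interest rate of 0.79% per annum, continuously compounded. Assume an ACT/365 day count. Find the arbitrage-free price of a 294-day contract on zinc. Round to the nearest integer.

$2,140 per tonne

Net carry = r + u − y = 0.0079 + 0.0205 − 0.0000 = 0.0284
F = S·e^((r+u−y)T) = 2092 · e^(0.0284 × 294/365) = 2092 · e^0.022876
= 2092 × 1.023140 = $2,140 per tonne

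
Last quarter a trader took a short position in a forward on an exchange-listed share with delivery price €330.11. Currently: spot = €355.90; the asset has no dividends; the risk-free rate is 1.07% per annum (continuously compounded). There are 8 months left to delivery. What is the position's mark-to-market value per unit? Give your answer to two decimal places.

-€28.14

Current fair forward for the remaining 8 months: F = S·e^(r·T), r = 0.0107
F = 355.90 · e^(0.0107 × 8/12) = 355.90 × 1.007159 = 358.4479
Value of long forward = (F − K)·e^(−rT) = (358.4479 − 330.11) · e^(−0.0107·8/12)
= 28.3379 × 0.992892 = 28.14
Short position value = −(long value) = -€28.14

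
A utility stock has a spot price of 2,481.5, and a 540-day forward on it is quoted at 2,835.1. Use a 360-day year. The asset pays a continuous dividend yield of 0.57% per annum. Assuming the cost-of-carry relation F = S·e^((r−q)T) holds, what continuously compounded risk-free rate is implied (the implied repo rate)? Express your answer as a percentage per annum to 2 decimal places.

9.45%

From F = S·e^((r−q)T): (r − q) = ln(F/S)/T
ln(2835.1/2481.5) = ln(1.142494) = 0.133214
(r − q) = 0.133214 / (540/360) = 0.088809
r = ln(F/S)/T + q = 0.088809 + 0.0057 = 0.094509
r = 9.45%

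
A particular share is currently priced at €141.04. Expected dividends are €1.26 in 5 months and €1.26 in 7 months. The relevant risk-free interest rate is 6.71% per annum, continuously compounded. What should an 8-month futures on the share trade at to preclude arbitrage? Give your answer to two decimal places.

€144.94

PV(dividends) I = 1.26·e^(−0.0671·5/12) + 1.26·e^(−0.0671·7/12)
I = 1.2253 + 1.2116 = 2.4369
F = (S − I)·e^(rT) = (141.04 − 2.4369) · e^(0.0671·8/12)
= 138.6031 · e^0.044733 = 138.6031 × 1.045749 = €144.94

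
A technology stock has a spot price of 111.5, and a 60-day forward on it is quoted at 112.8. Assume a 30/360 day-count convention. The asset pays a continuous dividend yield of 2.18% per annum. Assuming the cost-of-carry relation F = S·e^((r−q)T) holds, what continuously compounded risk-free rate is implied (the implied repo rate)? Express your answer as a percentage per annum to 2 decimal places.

From F = S·e^((r−q)T): (r − q) = ln(F/S)/T
ln(112.8/111.5) = ln(1.011659) = 0.011592
(r − q) = 0.011592 / (60/360) = 0.069552
r = ln(F/S)/T + q = 0.069552 + 0.0218 = 0.091352
r = 9.14%

9.14%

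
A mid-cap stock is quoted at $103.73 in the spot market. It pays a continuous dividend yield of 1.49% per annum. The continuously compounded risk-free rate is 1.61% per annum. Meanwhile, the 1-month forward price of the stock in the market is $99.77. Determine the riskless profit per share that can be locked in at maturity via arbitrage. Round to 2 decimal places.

Fair forward: F* = S·e^(carry·T), with carry = (r − q) = 0.0161 − 0.0149 = 0.0012
F* = 103.73 · e^(0.0012 × 1/12) = 103.73 · e^0.000100 = 103.73 × 1.000100 = $103.7404
Market $99.77 < fair $103.7404: forward underpriced → reverse cash-and-carry (short spot, go long the forward).
At maturity, profit = |F_mkt − F*| = |99.77 − 103.7404| = $3.97 per share

$3.97 per share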